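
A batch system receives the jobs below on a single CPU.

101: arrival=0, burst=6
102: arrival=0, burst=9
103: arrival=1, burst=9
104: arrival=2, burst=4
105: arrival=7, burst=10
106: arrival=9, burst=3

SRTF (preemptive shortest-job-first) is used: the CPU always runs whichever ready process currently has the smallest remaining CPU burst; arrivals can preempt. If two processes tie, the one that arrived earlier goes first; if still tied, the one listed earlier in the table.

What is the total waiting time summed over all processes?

63

Timeline: | 101 0-6 | 104 6-10 | 106 10-13 | 102 13-22 | 103 22-31 | 105 31-41 |
Completion: 101=6  102=22  103=31  104=10  105=41  106=13
Waiting = turnaround − burst: 101=0, 102=13, 103=21, 104=4, 105=24, 106=1
Total waiting = 0 + 13 + 21 + 4 + 24 + 1 = 63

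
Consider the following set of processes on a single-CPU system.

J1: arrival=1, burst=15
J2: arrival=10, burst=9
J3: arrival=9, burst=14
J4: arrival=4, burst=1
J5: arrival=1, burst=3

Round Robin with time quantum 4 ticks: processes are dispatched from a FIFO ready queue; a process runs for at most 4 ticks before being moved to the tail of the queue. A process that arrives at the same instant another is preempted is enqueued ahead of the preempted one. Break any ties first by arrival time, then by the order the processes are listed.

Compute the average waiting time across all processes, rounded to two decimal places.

Gantt: | idle 0-1 | J1 1-5 | J5 5-8 | J4 8-9 | J1 9-13 | J3 13-17 | J2 17-21 | J1 21-25 | J3 25-29 | J2 29-33 | J1 33-36 | J3 36-40 | J2 40-41 | J3 41-43 |
Completion: J1=36  J2=41  J3=43  J4=9  J5=8
Waiting times: J1=20, J2=22, J3=20, J4=4, J5=4
Average waiting = (20+22+20+4+4) / 5 = 70/5 = 14.00

14.00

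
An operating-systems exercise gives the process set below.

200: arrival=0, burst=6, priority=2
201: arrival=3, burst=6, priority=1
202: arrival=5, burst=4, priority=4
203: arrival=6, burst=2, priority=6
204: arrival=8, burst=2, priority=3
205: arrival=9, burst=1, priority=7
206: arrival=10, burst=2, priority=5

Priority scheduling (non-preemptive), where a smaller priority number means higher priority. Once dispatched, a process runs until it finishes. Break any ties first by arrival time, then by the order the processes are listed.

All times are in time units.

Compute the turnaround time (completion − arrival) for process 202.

13

Timeline: | 200 0-6 | 201 6-12 | 204 12-14 | 202 14-18 | 206 18-20 | 203 20-22 | 205 22-23 |
Completion: 200=6  201=12  202=18  203=22  204=14  205=23  206=20
Turnaround(202) = completion − arrival = 18 − 5 = 13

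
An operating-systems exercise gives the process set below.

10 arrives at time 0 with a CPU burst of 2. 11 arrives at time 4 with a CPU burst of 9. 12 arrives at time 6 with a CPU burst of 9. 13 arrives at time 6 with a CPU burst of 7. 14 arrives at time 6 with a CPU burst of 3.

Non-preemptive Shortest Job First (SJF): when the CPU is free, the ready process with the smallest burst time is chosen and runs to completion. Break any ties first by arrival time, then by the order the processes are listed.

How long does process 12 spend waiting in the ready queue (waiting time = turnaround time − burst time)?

17

Gantt: | 10 0-2 | idle 2-4 | 11 4-13 | 14 13-16 | 13 16-23 | 12 23-32 |
Completion: 10=2  11=13  12=32  13=23  14=16
Waiting(12) = turnaround − burst = 26 − 9 = 17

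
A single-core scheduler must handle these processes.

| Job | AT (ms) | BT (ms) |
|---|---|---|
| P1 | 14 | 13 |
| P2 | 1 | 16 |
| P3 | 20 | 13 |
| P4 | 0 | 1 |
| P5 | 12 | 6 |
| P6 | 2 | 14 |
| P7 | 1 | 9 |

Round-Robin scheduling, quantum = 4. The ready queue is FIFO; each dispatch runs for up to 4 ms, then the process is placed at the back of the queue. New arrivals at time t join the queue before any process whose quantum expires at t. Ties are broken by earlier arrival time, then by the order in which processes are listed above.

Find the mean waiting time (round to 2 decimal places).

32.29

Timeline: | P4 0-1 | P2 1-5 | P7 5-9 | P6 9-13 | P2 13-17 | P7 17-21 | P5 21-25 | P6 25-29 | P1 29-33 | P2 33-37 | P3 37-41 | P7 41-42 | P5 42-44 | P6 44-48 | P1 48-52 | P2 52-56 | P3 56-60 | P6 60-62 | P1 62-66 | P3 66-70 | P1 70-71 | P3 71-72 |
Completion: P1=71  P2=56  P3=72  P4=1  P5=44  P6=62  P7=42
Turnaround (C−A): P1=57  P2=55  P3=52  P4=1  P5=32  P6=60  P7=41
Waiting times: P1=44, P2=39, P3=39, P4=0, P5=26, P6=46, P7=32
Average waiting = (44+39+39+0+26+46+32) / 7 = 226/7 = 32.29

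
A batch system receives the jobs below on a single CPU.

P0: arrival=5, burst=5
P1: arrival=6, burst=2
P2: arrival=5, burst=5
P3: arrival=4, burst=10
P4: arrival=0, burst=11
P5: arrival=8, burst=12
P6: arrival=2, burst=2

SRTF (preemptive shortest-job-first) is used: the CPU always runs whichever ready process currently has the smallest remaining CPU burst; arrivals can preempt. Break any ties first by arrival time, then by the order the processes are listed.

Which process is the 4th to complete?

P2

Gantt: | P4 0-2 | P6 2-4 | P4 4-5 | P0 5-6 | P1 6-8 | P0 8-12 | P2 12-17 | P4 17-25 | P3 25-35 | P5 35-47 |
Completion: P0=12  P1=8  P2=17  P3=35  P4=25  P5=47  P6=4
Turnaround (C−A): P0=7  P1=2  P2=12  P3=31  P4=25  P5=39  P6=2
Finish order: P6 → P1 → P0 → P2 → P4 → P3 → P5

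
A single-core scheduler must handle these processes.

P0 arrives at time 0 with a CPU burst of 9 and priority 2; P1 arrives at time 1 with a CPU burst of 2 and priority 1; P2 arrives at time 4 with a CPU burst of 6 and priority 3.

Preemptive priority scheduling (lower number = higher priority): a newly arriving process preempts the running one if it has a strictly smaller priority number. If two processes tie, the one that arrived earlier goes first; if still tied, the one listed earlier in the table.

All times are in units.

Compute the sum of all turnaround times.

26

Timeline: | P0 0-1 | P1 1-3 | P0 3-11 | P2 11-17 |
Completion: P0=11  P1=3  P2=17
Turnaround (C−A): P0=11  P1=2  P2=13
Turnaround = completion − arrival: P0=11, P1=2, P2=13
Total turnaround = 11 + 2 + 13 = 26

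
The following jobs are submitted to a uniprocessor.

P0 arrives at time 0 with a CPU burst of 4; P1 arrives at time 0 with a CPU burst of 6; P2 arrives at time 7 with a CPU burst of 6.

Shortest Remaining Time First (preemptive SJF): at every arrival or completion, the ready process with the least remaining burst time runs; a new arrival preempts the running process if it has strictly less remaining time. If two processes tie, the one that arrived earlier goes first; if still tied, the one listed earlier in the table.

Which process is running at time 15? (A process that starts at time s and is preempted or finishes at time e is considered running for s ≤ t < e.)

P2

Timeline: | P0 0-4 | P1 4-10 | P2 10-16 |
Completion: P0=4  P1=10  P2=16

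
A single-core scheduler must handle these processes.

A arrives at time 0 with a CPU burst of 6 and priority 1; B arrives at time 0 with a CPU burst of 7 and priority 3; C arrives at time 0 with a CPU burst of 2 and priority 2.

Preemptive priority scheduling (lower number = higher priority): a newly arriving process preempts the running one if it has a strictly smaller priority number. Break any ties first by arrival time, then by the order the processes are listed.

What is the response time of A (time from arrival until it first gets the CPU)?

Gantt: | A 0-6 | C 6-8 | B 8-15 |
Completion: A=6  B=15  C=8
Turnaround (C−A): A=6  B=15  C=8
Response(A) = first start − arrival = 0 − 0 = 0

0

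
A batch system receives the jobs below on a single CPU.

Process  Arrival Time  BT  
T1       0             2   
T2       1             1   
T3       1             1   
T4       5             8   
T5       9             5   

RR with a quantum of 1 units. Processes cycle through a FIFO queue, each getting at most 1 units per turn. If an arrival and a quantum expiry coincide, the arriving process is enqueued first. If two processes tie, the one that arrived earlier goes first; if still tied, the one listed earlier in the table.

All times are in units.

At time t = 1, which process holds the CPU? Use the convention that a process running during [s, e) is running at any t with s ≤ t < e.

T2

Gantt: | T1 0-1 | T2 1-2 | T3 2-3 | T1 3-4 | idle 4-5 | T4 5-9 | T5 9-10 | T4 10-11 | T5 11-12 | T4 12-13 | T5 13-14 | T4 14-15 | T5 15-16 | T4 16-17 | T5 17-18 |
Completion: T1=4  T2=2  T3=3  T4=17  T5=18
Turnaround (C−A): T1=4  T2=1  T3=2  T4=12  T5=9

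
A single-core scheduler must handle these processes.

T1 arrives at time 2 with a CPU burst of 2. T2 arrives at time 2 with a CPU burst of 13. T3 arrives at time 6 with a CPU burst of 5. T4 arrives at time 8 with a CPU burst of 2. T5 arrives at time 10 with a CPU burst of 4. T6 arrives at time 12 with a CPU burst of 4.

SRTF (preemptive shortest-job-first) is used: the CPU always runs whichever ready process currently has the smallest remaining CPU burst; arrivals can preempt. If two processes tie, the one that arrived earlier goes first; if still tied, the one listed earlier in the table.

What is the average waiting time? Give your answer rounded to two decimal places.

4.50

Schedule: | idle 0-2 | T1 2-4 | T2 4-6 | T3 6-8 | T4 8-10 | T3 10-13 | T5 13-17 | T6 17-21 | T2 21-32 |
Completion: T1=4  T2=32  T3=13  T4=10  T5=17  T6=21
Waiting times: T1=0, T2=17, T3=2, T4=0, T5=3, T6=5
Average waiting = (0+17+2+0+3+5) / 6 = 27/6 = 4.50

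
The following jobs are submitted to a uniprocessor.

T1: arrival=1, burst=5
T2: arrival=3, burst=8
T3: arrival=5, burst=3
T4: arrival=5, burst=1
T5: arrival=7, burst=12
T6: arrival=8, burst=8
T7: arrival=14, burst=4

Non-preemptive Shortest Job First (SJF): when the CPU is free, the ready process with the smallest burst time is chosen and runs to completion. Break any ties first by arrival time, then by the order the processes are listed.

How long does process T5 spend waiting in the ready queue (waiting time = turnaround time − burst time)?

23

Timeline: | idle 0-1 | T1 1-6 | T4 6-7 | T3 7-10 | T2 10-18 | T7 18-22 | T6 22-30 | T5 30-42 |
Completion: T1=6  T2=18  T3=10  T4=7  T5=42  T6=30  T7=22
Turnaround (C−A): T1=5  T2=15  T3=5  T4=2  T5=35  T6=22  T7=8
Waiting(T5) = turnaround − burst = 35 − 12 = 23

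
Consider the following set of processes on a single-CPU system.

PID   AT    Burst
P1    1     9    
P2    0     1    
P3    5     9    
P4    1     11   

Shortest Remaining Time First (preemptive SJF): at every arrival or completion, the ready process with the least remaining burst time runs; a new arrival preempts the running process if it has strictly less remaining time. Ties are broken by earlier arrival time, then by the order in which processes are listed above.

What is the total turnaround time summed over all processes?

Timeline: | P2 0-1 | P1 1-10 | P3 10-19 | P4 19-30 |
Completion: P1=10  P2=1  P3=19  P4=30
Turnaround (C−A): P1=9  P2=1  P3=14  P4=29
Turnaround = completion − arrival: P1=9, P2=1, P3=14, P4=29
Total turnaround = 9 + 1 + 14 + 29 = 53

53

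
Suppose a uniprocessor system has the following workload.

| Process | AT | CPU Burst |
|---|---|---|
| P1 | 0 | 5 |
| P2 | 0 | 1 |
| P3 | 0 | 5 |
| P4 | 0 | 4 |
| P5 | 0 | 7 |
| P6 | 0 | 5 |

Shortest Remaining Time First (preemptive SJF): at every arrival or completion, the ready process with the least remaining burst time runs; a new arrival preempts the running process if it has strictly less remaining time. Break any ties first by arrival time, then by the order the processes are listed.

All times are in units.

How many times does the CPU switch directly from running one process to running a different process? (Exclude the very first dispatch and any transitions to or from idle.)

5

Timeline: | P2 0-1 | P4 1-5 | P1 5-10 | P3 10-15 | P6 15-20 | P5 20-27 |
Completion: P1=10  P2=1  P3=15  P4=5  P5=27  P6=20
Turnaround (C−A): P1=10  P2=1  P3=15  P4=5  P5=27  P6=20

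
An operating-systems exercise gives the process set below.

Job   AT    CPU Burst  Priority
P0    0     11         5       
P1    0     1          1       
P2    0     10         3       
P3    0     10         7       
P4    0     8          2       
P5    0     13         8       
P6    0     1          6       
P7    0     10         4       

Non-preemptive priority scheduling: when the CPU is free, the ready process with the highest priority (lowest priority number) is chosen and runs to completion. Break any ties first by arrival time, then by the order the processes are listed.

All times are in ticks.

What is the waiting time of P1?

0

Schedule: | P1 0-1 | P4 1-9 | P2 9-19 | P7 19-29 | P0 29-40 | P6 40-41 | P3 41-51 | P5 51-64 |
Completion: P0=40  P1=1  P2=19  P3=51  P4=9  P5=64  P6=41  P7=29
Turnaround (C−A): P0=40  P1=1  P2=19  P3=51  P4=9  P5=64  P6=41  P7=29
Waiting(P1) = turnaround − burst = 1 − 1 = 0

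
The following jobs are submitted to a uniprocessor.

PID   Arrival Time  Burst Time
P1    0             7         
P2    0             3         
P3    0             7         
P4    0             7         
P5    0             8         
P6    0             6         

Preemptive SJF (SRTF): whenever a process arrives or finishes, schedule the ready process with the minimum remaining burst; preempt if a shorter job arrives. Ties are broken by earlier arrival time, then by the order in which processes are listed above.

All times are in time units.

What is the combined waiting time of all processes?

Schedule: | P2 0-3 | P6 3-9 | P1 9-16 | P3 16-23 | P4 23-30 | P5 30-38 |
Completion: P1=16  P2=3  P3=23  P4=30  P5=38  P6=9
Turnaround (C−A): P1=16  P2=3  P3=23  P4=30  P5=38  P6=9
Waiting = turnaround − burst: P1=9, P2=0, P3=16, P4=23, P5=30, P6=3
Total waiting = 9 + 0 + 16 + 23 + 30 + 3 = 81

81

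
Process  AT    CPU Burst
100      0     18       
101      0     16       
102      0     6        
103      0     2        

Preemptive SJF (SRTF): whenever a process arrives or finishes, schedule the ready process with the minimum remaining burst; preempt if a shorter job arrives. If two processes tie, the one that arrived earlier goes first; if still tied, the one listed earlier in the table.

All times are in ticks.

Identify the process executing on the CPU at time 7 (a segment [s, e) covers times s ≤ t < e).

Gantt: | 103 0-2 | 102 2-8 | 101 8-24 | 100 24-42 |
Completion: 100=42  101=24  102=8  103=2
Turnaround (C−A): 100=42  101=24  102=8  103=2

102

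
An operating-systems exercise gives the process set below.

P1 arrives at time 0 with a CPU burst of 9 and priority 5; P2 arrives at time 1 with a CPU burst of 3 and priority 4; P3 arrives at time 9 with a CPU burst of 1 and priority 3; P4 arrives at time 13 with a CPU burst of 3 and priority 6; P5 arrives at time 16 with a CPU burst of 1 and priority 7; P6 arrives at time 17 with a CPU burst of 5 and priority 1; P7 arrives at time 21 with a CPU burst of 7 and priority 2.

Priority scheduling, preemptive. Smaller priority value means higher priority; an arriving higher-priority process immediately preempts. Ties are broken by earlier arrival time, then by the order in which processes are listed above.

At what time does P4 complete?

16

Timeline: | P1 0-1 | P2 1-4 | P1 4-9 | P3 9-10 | P1 10-13 | P4 13-16 | P5 16-17 | P6 17-22 | P7 22-29 |
Completion: P1=13  P2=4  P3=10  P4=16  P5=17  P6=22  P7=29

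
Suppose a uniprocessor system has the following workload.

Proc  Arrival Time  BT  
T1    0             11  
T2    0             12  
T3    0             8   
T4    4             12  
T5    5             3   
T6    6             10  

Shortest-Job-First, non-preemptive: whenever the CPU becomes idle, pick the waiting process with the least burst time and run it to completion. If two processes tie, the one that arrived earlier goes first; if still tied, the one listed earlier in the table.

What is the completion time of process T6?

Schedule: | T3 0-8 | T5 8-11 | T6 11-21 | T1 21-32 | T2 32-44 | T4 44-56 |
Completion: T1=32  T2=44  T3=8  T4=56  T5=11  T6=21

21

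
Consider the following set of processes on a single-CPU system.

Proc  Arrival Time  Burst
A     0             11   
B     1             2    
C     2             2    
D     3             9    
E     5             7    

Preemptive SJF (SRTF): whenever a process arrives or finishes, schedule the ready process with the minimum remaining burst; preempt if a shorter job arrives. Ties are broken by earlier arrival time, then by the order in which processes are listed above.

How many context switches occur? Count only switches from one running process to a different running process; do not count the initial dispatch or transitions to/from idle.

Schedule: | A 0-1 | B 1-3 | C 3-5 | E 5-12 | D 12-21 | A 21-31 |
Completion: A=31  B=3  C=5  D=21  E=12
Turnaround (C−A): A=31  B=2  C=3  D=18  E=7

5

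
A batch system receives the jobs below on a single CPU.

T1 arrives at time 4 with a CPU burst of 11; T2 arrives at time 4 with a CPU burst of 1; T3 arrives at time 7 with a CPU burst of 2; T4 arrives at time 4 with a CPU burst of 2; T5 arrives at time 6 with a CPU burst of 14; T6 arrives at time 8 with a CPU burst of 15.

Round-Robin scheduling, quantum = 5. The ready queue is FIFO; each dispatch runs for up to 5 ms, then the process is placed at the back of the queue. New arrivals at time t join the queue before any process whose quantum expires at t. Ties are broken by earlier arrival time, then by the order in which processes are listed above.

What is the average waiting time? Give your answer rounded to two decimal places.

Timeline: | idle 0-4 | T1 4-9 | T2 9-10 | T4 10-12 | T5 12-17 | T3 17-19 | T6 19-24 | T1 24-29 | T5 29-34 | T6 34-39 | T1 39-40 | T5 40-44 | T6 44-49 |
Completion: T1=40  T2=10  T3=19  T4=12  T5=44  T6=49
Turnaround (C−A): T1=36  T2=6  T3=12  T4=8  T5=38  T6=41
Waiting times: T1=25, T2=5, T3=10, T4=6, T5=24, T6=26
Average waiting = (25+5+10+6+24+26) / 6 = 96/6 = 16.00

16.00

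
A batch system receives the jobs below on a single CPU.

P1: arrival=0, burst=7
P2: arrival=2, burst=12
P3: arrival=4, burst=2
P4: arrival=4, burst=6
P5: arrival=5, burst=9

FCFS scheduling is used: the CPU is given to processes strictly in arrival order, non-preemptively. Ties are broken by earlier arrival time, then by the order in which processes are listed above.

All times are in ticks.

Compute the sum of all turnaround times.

Gantt: | P1 0-7 | P2 7-19 | P3 19-21 | P4 21-27 | P5 27-36 |
Completion: P1=7  P2=19  P3=21  P4=27  P5=36
Turnaround = completion − arrival: P1=7, P2=17, P3=17, P4=23, P5=31
Total turnaround = 7 + 17 + 17 + 23 + 31 = 95

95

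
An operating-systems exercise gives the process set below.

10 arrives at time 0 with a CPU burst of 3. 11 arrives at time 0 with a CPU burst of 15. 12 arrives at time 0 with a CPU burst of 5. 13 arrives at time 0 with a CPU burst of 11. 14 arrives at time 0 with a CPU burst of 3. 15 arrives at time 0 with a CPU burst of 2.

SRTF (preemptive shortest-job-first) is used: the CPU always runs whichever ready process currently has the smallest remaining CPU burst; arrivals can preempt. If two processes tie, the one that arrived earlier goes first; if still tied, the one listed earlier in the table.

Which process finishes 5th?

13

Schedule: | 15 0-2 | 10 2-5 | 14 5-8 | 12 8-13 | 13 13-24 | 11 24-39 |
Completion: 10=5  11=39  12=13  13=24  14=8  15=2
Finish order: 15 → 10 → 14 → 12 → 13 → 11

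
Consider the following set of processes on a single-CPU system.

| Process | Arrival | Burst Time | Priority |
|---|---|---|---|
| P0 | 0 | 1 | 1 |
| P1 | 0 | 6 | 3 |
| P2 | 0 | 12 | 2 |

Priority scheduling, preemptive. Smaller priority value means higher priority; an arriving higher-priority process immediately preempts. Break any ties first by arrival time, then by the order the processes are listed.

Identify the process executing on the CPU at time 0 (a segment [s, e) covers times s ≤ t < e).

P0

Gantt: | P0 0-1 | P2 1-13 | P1 13-19 |
Completion: P0=1  P1=19  P2=13
Turnaround (C−A): P0=1  P1=19  P2=13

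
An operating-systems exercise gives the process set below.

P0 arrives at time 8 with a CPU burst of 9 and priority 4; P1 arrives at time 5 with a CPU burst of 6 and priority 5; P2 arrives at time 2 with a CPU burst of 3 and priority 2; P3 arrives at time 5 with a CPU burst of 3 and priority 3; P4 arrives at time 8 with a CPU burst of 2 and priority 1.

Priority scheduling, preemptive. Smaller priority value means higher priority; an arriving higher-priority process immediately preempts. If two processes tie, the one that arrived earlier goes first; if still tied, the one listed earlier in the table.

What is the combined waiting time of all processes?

16

Schedule: | idle 0-2 | P2 2-5 | P3 5-8 | P4 8-10 | P0 10-19 | P1 19-25 |
Completion: P0=19  P1=25  P2=5  P3=8  P4=10
Waiting = turnaround − burst: P0=2, P1=14, P2=0, P3=0, P4=0
Total waiting = 2 + 14 + 0 + 0 + 0 = 16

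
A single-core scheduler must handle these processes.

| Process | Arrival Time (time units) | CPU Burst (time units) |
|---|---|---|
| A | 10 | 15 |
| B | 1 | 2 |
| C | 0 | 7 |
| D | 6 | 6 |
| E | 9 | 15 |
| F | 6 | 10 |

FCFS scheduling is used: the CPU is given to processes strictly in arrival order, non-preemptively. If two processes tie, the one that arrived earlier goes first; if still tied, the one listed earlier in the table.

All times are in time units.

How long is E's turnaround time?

Schedule: | C 0-7 | B 7-9 | D 9-15 | F 15-25 | E 25-40 | A 40-55 |
Completion: A=55  B=9  C=7  D=15  E=40  F=25
Turnaround (C−A): A=45  B=8  C=7  D=9  E=31  F=19
Turnaround(E) = completion − arrival = 40 − 9 = 31

31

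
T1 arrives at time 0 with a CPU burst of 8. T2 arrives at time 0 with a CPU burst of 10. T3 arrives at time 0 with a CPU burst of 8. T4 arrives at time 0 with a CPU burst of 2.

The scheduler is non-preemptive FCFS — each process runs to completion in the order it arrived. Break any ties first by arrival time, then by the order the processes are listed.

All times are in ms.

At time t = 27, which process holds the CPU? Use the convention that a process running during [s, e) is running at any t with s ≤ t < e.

T4

Timeline: | T1 0-8 | T2 8-18 | T3 18-26 | T4 26-28 |
Completion: T1=8  T2=18  T3=26  T4=28
Turnaround (C−A): T1=8  T2=18  T3=26  T4=28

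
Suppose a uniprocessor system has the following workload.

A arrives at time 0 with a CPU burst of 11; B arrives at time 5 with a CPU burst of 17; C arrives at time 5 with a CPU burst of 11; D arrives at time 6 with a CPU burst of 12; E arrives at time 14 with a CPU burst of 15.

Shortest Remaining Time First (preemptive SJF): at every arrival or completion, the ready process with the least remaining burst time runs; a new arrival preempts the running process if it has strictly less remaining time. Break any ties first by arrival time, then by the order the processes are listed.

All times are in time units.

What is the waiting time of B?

Schedule: | A 0-11 | C 11-22 | D 22-34 | E 34-49 | B 49-66 |
Completion: A=11  B=66  C=22  D=34  E=49
Turnaround (C−A): A=11  B=61  C=17  D=28  E=35
Waiting(B) = turnaround − burst = 61 − 17 = 44

44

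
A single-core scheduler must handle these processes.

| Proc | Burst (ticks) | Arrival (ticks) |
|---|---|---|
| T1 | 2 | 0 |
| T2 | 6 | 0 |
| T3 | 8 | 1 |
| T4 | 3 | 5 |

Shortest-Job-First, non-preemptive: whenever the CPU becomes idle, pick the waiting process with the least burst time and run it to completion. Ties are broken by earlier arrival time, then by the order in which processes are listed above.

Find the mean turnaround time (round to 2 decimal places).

8.50

Timeline: | T1 0-2 | T2 2-8 | T4 8-11 | T3 11-19 |
Completion: T1=2  T2=8  T3=19  T4=11
Turnaround (C−A): T1=2  T2=8  T3=18  T4=6
Turnaround times: T1=2, T2=8, T3=18, T4=6
Average turnaround = (2+8+18+6) / 4 = 34/4 = 8.50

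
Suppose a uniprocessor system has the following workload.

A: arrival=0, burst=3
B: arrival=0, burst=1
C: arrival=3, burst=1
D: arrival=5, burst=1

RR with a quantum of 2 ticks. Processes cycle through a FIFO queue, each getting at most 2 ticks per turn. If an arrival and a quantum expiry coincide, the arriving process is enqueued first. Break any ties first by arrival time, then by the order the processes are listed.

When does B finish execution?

3

Schedule: | A 0-2 | B 2-3 | A 3-4 | C 4-5 | D 5-6 |
Completion: A=4  B=3  C=5  D=6
Turnaround (C−A): A=4  B=3  C=2  D=1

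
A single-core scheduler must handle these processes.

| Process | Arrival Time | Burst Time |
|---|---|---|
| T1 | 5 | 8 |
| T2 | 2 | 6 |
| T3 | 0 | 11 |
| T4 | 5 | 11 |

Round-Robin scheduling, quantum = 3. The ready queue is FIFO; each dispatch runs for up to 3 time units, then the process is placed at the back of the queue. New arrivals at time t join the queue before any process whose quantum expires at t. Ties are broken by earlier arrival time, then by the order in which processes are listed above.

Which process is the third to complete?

T1

Timeline: | T3 0-3 | T2 3-6 | T3 6-9 | T1 9-12 | T4 12-15 | T2 15-18 | T3 18-21 | T1 21-24 | T4 24-27 | T3 27-29 | T1 29-31 | T4 31-36 |
Completion: T1=31  T2=18  T3=29  T4=36
Turnaround (C−A): T1=26  T2=16  T3=29  T4=31
Finish order: T2 → T3 → T1 → T4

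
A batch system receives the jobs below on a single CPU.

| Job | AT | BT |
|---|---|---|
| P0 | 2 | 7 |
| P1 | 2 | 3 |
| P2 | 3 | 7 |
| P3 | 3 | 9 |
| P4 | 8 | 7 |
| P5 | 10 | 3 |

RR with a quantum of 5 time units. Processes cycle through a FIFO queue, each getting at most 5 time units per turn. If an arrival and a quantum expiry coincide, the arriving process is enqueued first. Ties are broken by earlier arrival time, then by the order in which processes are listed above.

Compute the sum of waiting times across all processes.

104

Schedule: | idle 0-2 | P0 2-7 | P1 7-10 | P2 10-15 | P3 15-20 | P0 20-22 | P4 22-27 | P5 27-30 | P2 30-32 | P3 32-36 | P4 36-38 |
Completion: P0=22  P1=10  P2=32  P3=36  P4=38  P5=30
Waiting = turnaround − burst: P0=13, P1=5, P2=22, P3=24, P4=23, P5=17
Total waiting = 13 + 5 + 22 + 24 + 23 + 17 = 104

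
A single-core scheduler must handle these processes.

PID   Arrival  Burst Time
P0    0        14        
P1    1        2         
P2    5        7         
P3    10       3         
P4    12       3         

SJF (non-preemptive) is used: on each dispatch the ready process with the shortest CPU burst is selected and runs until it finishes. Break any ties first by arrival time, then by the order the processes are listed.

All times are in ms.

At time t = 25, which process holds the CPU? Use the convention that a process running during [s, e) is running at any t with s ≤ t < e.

P2

Timeline: | P0 0-14 | P1 14-16 | P3 16-19 | P4 19-22 | P2 22-29 |
Completion: P0=14  P1=16  P2=29  P3=19  P4=22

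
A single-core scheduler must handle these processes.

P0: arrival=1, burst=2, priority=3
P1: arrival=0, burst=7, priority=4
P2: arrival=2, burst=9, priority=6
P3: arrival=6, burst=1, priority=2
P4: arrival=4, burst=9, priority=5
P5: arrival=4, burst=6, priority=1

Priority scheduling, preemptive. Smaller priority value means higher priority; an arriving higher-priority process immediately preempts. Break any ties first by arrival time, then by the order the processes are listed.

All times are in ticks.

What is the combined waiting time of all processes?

Schedule: | P1 0-1 | P0 1-3 | P1 3-4 | P5 4-10 | P3 10-11 | P1 11-16 | P4 16-25 | P2 25-34 |
Completion: P0=3  P1=16  P2=34  P3=11  P4=25  P5=10
Turnaround (C−A): P0=2  P1=16  P2=32  P3=5  P4=21  P5=6
Waiting = turnaround − burst: P0=0, P1=9, P2=23, P3=4, P4=12, P5=0
Total waiting = 0 + 9 + 23 + 4 + 12 + 0 = 48

48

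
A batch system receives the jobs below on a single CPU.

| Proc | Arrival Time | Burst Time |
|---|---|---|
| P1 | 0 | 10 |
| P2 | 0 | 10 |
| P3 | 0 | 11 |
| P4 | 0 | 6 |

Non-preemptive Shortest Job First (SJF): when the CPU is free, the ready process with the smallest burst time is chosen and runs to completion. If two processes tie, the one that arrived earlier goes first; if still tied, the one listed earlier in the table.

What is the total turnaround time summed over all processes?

Timeline: | P4 0-6 | P1 6-16 | P2 16-26 | P3 26-37 |
Completion: P1=16  P2=26  P3=37  P4=6
Turnaround (C−A): P1=16  P2=26  P3=37  P4=6
Turnaround = completion − arrival: P1=16, P2=26, P3=37, P4=6
Total turnaround = 16 + 26 + 37 + 6 = 85

85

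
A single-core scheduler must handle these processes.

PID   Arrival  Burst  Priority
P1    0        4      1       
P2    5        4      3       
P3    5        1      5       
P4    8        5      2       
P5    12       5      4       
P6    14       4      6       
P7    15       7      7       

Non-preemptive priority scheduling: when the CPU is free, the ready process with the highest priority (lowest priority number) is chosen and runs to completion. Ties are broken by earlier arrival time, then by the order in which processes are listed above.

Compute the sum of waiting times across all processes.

32

Schedule: | P1 0-4 | idle 4-5 | P2 5-9 | P4 9-14 | P5 14-19 | P3 19-20 | P6 20-24 | P7 24-31 |
Completion: P1=4  P2=9  P3=20  P4=14  P5=19  P6=24  P7=31
Waiting = turnaround − burst: P1=0, P2=0, P3=14, P4=1, P5=2, P6=6, P7=9
Total waiting = 0 + 0 + 14 + 1 + 2 + 6 + 9 = 32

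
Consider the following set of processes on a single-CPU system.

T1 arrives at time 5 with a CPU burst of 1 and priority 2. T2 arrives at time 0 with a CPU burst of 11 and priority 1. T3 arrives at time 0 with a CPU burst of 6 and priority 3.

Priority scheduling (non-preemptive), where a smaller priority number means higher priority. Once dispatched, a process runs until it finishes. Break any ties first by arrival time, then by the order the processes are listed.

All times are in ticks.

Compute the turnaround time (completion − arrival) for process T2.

11

Timeline: | T2 0-11 | T1 11-12 | T3 12-18 |
Completion: T1=12  T2=11  T3=18
Turnaround (C−A): T1=7  T2=11  T3=18
Turnaround(T2) = completion − arrival = 11 − 0 = 11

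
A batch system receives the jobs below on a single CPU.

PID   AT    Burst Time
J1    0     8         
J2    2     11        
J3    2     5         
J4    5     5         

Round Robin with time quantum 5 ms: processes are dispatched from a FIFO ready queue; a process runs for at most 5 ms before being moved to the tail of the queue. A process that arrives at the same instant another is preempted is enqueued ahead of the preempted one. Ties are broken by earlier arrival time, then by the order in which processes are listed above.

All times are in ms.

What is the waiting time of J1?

Gantt: | J1 0-5 | J2 5-10 | J3 10-15 | J4 15-20 | J1 20-23 | J2 23-29 |
Completion: J1=23  J2=29  J3=15  J4=20
Waiting(J1) = turnaround − burst = 23 − 8 = 15

15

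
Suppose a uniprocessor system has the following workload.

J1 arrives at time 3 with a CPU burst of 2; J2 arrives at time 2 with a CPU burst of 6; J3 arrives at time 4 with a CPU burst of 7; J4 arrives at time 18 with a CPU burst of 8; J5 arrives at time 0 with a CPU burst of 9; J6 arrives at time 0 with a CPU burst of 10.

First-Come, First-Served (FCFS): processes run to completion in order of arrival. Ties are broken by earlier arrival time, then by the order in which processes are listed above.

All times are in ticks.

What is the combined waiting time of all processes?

Timeline: | J5 0-9 | J6 9-19 | J2 19-25 | J1 25-27 | J3 27-34 | J4 34-42 |
Completion: J1=27  J2=25  J3=34  J4=42  J5=9  J6=19
Turnaround (C−A): J1=24  J2=23  J3=30  J4=24  J5=9  J6=19
Waiting = turnaround − burst: J1=22, J2=17, J3=23, J4=16, J5=0, J6=9
Total waiting = 22 + 17 + 23 + 16 + 0 + 9 = 87

87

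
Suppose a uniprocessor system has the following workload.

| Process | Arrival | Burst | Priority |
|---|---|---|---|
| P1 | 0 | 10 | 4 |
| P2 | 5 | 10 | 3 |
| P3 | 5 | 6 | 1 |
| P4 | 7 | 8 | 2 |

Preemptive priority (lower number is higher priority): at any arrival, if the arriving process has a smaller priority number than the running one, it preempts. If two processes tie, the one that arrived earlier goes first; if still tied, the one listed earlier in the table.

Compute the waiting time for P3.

Timeline: | P1 0-5 | P3 5-11 | P4 11-19 | P2 19-29 | P1 29-34 |
Completion: P1=34  P2=29  P3=11  P4=19
Turnaround (C−A): P1=34  P2=24  P3=6  P4=12
Waiting(P3) = turnaround − burst = 6 − 6 = 0

0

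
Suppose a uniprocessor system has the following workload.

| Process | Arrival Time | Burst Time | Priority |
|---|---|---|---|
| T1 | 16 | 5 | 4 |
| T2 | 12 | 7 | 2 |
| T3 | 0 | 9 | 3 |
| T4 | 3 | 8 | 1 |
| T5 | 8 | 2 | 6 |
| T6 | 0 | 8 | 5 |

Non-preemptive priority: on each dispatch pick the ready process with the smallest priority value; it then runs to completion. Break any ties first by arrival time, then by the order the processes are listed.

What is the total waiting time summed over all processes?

Timeline: | T3 0-9 | T4 9-17 | T2 17-24 | T1 24-29 | T6 29-37 | T5 37-39 |
Completion: T1=29  T2=24  T3=9  T4=17  T5=39  T6=37
Turnaround (C−A): T1=13  T2=12  T3=9  T4=14  T5=31  T6=37
Waiting = turnaround − burst: T1=8, T2=5, T3=0, T4=6, T5=29, T6=29
Total waiting = 8 + 5 + 0 + 6 + 29 + 29 = 77

77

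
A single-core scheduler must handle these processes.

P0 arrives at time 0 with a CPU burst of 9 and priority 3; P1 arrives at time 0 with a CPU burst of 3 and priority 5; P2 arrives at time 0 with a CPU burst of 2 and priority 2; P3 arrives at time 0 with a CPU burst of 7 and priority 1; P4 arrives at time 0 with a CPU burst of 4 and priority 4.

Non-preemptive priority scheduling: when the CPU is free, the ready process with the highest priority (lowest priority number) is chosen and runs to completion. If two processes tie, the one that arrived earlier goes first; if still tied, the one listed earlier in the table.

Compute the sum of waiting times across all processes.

Timeline: | P3 0-7 | P2 7-9 | P0 9-18 | P4 18-22 | P1 22-25 |
Completion: P0=18  P1=25  P2=9  P3=7  P4=22
Turnaround (C−A): P0=18  P1=25  P2=9  P3=7  P4=22
Waiting = turnaround − burst: P0=9, P1=22, P2=7, P3=0, P4=18
Total waiting = 9 + 22 + 7 + 0 + 18 = 56

56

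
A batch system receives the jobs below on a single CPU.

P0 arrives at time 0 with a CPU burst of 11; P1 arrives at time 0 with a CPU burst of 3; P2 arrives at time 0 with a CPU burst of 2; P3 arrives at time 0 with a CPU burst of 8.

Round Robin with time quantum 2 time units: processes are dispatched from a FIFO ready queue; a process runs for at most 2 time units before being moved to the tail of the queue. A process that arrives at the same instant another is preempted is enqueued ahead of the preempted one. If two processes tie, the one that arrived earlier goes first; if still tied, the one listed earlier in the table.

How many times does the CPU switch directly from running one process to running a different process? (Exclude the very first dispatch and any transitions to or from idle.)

Gantt: | P0 0-2 | P1 2-4 | P2 4-6 | P3 6-8 | P0 8-10 | P1 10-11 | P3 11-13 | P0 13-15 | P3 15-17 | P0 17-19 | P3 19-21 | P0 21-24 |
Completion: P0=24  P1=11  P2=6  P3=21

11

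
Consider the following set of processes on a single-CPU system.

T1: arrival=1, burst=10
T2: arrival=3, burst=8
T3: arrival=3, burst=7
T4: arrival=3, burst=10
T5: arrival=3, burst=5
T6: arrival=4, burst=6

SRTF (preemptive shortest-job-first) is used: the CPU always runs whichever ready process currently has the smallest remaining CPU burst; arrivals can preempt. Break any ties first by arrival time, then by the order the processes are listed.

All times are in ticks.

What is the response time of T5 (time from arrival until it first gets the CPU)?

Gantt: | idle 0-1 | T1 1-3 | T5 3-8 | T6 8-14 | T3 14-21 | T1 21-29 | T2 29-37 | T4 37-47 |
Completion: T1=29  T2=37  T3=21  T4=47  T5=8  T6=14
Response(T5) = first start − arrival = 3 − 3 = 0

0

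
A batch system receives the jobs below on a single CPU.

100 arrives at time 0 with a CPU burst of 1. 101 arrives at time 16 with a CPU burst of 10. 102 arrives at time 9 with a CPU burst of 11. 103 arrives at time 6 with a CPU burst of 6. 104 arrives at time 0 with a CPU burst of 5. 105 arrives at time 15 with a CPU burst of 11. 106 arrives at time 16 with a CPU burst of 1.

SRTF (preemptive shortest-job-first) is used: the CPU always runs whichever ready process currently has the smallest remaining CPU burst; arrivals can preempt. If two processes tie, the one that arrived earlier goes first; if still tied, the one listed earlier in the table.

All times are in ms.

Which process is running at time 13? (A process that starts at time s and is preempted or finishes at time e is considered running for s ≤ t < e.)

102

Timeline: | 100 0-1 | 104 1-6 | 103 6-12 | 102 12-16 | 106 16-17 | 102 17-24 | 101 24-34 | 105 34-45 |
Completion: 100=1  101=34  102=24  103=12  104=6  105=45  106=17
Turnaround (C−A): 100=1  101=18  102=15  103=6  104=6  105=30  106=1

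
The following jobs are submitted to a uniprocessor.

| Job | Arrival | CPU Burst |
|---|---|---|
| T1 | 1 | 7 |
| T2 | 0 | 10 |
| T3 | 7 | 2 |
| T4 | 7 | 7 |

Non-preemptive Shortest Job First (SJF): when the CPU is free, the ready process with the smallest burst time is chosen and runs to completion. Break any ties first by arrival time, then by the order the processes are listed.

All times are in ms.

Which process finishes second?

Gantt: | T2 0-10 | T3 10-12 | T1 12-19 | T4 19-26 |
Completion: T1=19  T2=10  T3=12  T4=26
Turnaround (C−A): T1=18  T2=10  T3=5  T4=19
Finish order: T2 → T3 → T1 → T4

T3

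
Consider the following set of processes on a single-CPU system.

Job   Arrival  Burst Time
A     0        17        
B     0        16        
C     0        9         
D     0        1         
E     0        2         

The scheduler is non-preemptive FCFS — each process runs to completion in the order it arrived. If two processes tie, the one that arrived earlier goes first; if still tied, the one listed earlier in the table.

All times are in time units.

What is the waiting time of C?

Schedule: | A 0-17 | B 17-33 | C 33-42 | D 42-43 | E 43-45 |
Completion: A=17  B=33  C=42  D=43  E=45
Turnaround (C−A): A=17  B=33  C=42  D=43  E=45
Waiting(C) = turnaround − burst = 42 − 9 = 33

33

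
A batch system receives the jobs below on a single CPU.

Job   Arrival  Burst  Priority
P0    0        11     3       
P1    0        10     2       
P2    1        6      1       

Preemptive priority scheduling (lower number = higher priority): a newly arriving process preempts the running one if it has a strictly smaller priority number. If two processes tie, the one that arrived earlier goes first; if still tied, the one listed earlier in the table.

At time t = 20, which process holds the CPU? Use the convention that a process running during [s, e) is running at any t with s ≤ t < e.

Timeline: | P1 0-1 | P2 1-7 | P1 7-16 | P0 16-27 |
Completion: P0=27  P1=16  P2=7
Turnaround (C−A): P0=27  P1=16  P2=6

P0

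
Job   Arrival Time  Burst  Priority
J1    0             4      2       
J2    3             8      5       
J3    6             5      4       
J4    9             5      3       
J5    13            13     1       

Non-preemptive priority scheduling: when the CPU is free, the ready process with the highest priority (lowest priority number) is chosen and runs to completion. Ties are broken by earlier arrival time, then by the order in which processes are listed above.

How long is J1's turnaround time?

Schedule: | J1 0-4 | J2 4-12 | J4 12-17 | J5 17-30 | J3 30-35 |
Completion: J1=4  J2=12  J3=35  J4=17  J5=30
Turnaround(J1) = completion − arrival = 4 − 0 = 4

4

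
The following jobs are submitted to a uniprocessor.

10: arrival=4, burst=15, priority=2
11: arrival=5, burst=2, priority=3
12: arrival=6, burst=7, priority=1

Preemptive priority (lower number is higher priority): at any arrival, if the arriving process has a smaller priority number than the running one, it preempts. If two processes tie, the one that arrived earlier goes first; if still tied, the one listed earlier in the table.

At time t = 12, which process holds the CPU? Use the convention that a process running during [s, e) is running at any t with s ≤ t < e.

Gantt: | idle 0-4 | 10 4-6 | 12 6-13 | 10 13-26 | 11 26-28 |
Completion: 10=26  11=28  12=13

12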